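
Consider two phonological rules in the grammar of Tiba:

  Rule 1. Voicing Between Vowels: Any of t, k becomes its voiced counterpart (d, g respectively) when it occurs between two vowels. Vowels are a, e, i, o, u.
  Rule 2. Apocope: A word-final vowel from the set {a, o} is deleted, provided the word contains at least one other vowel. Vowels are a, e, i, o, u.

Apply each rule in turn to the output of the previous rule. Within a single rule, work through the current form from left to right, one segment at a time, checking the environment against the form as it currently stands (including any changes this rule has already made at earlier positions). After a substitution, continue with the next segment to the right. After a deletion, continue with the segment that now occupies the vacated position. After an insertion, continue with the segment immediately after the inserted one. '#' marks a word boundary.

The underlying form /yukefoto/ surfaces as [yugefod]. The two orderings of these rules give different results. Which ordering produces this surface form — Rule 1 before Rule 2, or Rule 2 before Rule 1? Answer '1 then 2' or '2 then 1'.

Order 1 then 2:
  1 Voicing Between Vowels: [yukefoto] → [yugefodo]
  2 Apocope: [yugefodo] → [yugefod]
  result: [yugefod]
Order 2 then 1:
  2 Apocope: [yukefoto] → [yukefot]
  1 Voicing Between Vowels: [yukefot] → [yugefot]
  result: [yugefot]

1 then 2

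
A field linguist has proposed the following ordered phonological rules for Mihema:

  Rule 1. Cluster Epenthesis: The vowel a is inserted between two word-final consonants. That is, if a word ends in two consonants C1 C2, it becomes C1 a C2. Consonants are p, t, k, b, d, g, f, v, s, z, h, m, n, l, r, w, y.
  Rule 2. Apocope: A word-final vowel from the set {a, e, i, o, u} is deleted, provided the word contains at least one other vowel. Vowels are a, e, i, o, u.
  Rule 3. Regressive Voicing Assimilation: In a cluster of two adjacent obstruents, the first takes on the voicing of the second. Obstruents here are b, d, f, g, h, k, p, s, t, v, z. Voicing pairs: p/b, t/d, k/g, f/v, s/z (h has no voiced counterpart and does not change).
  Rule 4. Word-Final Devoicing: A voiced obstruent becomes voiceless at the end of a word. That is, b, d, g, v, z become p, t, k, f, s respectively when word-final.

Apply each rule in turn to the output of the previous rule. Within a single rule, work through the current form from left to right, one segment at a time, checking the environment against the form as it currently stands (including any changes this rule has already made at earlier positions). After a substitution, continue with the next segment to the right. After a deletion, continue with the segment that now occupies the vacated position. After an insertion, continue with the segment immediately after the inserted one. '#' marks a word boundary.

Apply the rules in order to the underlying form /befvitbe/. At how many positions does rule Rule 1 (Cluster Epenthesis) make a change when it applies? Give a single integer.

Rule 1 Cluster Epenthesis: no change — [befvitbe]
Rule 2 Apocope: [befvitbe] → [befvitb]
Rule 3 Regressive Voicing Assimilation: [befvitb] → [bevvidb]
Rule 4 Word-Final Devoicing: [bevvidb] → [bevvidp]
Rule Rule 1 changed 0 position(s).

0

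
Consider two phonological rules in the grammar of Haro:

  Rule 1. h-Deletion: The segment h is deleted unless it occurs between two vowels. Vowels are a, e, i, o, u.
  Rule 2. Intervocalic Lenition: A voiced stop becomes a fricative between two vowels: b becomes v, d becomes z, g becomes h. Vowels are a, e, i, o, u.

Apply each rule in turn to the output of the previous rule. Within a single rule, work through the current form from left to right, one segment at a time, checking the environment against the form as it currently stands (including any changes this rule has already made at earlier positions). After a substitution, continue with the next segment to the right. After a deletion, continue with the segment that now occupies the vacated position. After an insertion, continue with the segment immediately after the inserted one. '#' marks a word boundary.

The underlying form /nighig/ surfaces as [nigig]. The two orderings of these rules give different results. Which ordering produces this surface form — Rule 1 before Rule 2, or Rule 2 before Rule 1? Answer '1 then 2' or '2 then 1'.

Order 1 then 2:
  1 h-Deletion: [nighig] → [nigig]
  2 Intervocalic Lenition: [nigig] → [nihig]
  result: [nihig]
Order 2 then 1:
  2 Intervocalic Lenition: no change — [nighig]
  1 h-Deletion: [nighig] → [nigig]
  result: [nigig]

2 then 1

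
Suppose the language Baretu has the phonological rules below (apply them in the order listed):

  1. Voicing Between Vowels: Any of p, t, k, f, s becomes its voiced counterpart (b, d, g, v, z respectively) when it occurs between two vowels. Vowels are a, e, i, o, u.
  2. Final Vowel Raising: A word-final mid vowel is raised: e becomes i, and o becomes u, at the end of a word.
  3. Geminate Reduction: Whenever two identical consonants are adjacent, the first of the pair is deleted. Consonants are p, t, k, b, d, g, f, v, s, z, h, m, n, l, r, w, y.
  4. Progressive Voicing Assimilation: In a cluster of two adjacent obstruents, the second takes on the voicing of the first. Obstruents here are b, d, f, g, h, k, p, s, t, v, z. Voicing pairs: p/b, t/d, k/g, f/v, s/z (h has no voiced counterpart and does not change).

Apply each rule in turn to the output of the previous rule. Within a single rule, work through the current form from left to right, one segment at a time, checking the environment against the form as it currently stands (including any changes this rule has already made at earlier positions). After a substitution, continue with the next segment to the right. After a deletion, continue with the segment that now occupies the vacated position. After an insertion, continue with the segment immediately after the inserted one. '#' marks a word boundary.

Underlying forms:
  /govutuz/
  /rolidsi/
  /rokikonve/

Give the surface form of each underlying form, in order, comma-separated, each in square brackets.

/govutuz/:
  1 Voicing Between Vowels: [govutuz] → [govuduz]
  2 Final Vowel Raising: no change — [govuduz]
  3 Geminate Reduction: no change — [govuduz]
  4 Progressive Voicing Assimilation: no change — [govuduz]
/rolidsi/:
  1 Voicing Between Vowels: no change — [rolidsi]
  2 Final Vowel Raising: no change — [rolidsi]
  3 Geminate Reduction: no change — [rolidsi]
  4 Progressive Voicing Assimilation: [rolidsi] → [rolidzi]
/rokikonve/:
  1 Voicing Between Vowels: [rokikonve] → [rogigonve]
  2 Final Vowel Raising: [rogigonve] → [rogigonvi]
  3 Geminate Reduction: no change — [rogigonvi]
  4 Progressive Voicing Assimilation: no change — [rogigonvi]

[govuduz], [rolidzi], [rogigonvi]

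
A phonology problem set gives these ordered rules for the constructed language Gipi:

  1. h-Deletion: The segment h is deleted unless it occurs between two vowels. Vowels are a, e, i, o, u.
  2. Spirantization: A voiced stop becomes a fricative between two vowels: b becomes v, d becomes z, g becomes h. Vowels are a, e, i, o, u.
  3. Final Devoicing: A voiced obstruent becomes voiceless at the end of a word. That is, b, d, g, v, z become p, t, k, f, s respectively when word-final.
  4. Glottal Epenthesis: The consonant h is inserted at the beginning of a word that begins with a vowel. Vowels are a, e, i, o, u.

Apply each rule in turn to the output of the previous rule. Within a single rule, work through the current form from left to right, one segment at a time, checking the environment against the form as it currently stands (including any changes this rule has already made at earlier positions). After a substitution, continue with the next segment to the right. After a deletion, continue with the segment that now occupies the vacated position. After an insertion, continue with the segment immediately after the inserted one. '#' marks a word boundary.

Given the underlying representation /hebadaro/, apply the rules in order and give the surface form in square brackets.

[hevazaro]

1 h-Deletion: [hebadaro] → [ebadaro]
2 Spirantization: [ebadaro] → [evazaro]
3 Final Devoicing: no change — [evazaro]
4 Glottal Epenthesis: [evazaro] → [hevazaro]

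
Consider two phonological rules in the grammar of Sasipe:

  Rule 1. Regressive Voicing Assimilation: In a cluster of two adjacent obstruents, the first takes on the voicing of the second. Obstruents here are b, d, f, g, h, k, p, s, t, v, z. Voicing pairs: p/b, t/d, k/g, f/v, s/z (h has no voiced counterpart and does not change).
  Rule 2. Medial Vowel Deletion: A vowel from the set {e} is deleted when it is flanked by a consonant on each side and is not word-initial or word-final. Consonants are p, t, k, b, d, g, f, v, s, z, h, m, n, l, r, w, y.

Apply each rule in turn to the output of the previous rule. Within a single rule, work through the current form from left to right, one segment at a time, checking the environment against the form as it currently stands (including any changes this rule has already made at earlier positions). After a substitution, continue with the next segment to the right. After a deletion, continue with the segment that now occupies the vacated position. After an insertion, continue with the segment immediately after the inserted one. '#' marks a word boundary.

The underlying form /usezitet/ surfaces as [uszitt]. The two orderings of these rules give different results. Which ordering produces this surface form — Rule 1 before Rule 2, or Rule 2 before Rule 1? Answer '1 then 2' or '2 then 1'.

Order 1 then 2:
  1 Regressive Voicing Assimilation: no change — [usezitet]
  2 Medial Vowel Deletion: [usezitet] → [uszitt]
  result: [uszitt]
Order 2 then 1:
  2 Medial Vowel Deletion: [usezitet] → [uszitt]
  1 Regressive Voicing Assimilation: [uszitt] → [uzzitt]
  result: [uzzitt]

1 then 2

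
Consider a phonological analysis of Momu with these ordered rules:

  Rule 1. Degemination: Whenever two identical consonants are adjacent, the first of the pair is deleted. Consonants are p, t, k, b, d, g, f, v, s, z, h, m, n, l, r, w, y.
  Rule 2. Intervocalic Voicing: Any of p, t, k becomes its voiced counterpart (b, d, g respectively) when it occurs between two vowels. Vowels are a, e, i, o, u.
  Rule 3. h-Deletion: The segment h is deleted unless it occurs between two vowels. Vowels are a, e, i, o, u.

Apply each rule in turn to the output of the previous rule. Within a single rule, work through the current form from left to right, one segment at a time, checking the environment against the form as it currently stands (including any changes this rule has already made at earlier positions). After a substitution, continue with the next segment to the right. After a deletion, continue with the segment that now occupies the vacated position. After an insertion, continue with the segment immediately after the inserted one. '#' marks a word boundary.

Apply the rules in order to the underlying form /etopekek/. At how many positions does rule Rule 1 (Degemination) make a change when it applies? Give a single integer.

Rule 1 Degemination: no change — [etopekek]
Rule 2 Intervocalic Voicing: [etopekek] → [edobegek]
Rule 3 h-Deletion: no change — [edobegek]
Rule Rule 1 changed 0 position(s).

0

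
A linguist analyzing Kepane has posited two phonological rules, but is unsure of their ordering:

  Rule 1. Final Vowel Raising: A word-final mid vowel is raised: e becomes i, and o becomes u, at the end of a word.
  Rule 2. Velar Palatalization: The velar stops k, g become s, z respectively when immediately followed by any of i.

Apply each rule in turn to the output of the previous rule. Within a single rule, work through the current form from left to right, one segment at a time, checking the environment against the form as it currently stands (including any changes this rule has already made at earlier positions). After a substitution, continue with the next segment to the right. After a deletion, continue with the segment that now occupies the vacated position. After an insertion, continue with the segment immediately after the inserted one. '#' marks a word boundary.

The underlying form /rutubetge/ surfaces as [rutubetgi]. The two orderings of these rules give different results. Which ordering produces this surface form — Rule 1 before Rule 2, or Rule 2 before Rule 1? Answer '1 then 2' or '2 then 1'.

2 then 1

Order 1 then 2:
  1 Final Vowel Raising: [rutubetge] → [rutubetgi]
  2 Velar Palatalization: [rutubetgi] → [rutubetzi]
  result: [rutubetzi]
Order 2 then 1:
  2 Velar Palatalization: no change — [rutubetge]
  1 Final Vowel Raising: [rutubetge] → [rutubetgi]
  result: [rutubetgi]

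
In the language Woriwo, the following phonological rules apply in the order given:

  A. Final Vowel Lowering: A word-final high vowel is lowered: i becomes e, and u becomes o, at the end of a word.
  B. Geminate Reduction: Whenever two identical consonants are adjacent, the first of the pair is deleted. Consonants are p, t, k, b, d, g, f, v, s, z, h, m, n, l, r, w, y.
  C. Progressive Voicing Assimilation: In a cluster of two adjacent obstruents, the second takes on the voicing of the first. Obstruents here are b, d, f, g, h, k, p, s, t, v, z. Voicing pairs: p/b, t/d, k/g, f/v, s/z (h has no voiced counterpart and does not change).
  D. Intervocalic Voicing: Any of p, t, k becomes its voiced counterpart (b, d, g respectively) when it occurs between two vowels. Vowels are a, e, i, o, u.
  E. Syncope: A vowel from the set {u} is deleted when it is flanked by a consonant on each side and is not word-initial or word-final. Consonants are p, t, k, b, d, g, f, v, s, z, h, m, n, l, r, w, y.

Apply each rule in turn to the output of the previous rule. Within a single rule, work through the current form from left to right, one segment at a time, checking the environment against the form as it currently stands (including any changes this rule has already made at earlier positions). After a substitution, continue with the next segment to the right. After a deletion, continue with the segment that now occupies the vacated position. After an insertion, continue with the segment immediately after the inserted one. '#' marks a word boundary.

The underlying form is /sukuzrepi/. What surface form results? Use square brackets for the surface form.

[sgzrebe]

A Final Vowel Lowering: [sukuzrepi] → [sukuzrepe]
B Geminate Reduction: no change — [sukuzrepe]
C Progressive Voicing Assimilation: no change — [sukuzrepe]
D Intervocalic Voicing: [sukuzrepe] → [suguzrebe]
E Syncope: [suguzrebe] → [sgzrebe]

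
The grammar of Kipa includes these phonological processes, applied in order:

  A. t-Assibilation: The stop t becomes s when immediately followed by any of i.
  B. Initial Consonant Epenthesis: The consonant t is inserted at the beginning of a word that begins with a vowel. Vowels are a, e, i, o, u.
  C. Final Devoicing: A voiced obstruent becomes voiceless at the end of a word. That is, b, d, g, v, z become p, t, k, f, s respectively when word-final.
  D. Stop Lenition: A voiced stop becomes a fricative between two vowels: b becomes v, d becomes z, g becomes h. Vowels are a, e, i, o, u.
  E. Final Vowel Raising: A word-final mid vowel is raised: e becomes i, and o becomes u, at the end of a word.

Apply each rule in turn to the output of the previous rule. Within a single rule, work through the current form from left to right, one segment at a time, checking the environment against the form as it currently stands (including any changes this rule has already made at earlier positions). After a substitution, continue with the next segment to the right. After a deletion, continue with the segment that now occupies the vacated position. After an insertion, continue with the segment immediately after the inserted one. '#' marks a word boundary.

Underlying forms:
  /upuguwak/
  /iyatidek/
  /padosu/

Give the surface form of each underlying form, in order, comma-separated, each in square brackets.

/upuguwak/:
  A t-Assibilation: no change — [upuguwak]
  B Initial Consonant Epenthesis: [upuguwak] → [tupuguwak]
  C Final Devoicing: no change — [tupuguwak]
  D Stop Lenition: [tupuguwak] → [tupuhuwak]
  E Final Vowel Raising: no change — [tupuhuwak]
/iyatidek/:
  A t-Assibilation: [iyatidek] → [iyasidek]
  B Initial Consonant Epenthesis: [iyasidek] → [tiyasidek]
  C Final Devoicing: no change — [tiyasidek]
  D Stop Lenition: [tiyasidek] → [tiyasizek]
  E Final Vowel Raising: no change — [tiyasizek]
/padosu/:
  A t-Assibilation: no change — [padosu]
  B Initial Consonant Epenthesis: no change — [padosu]
  C Final Devoicing: no change — [padosu]
  D Stop Lenition: [padosu] → [pazosu]
  E Final Vowel Raising: no change — [pazosu]

[tupuhuwak], [tiyasizek], [pazosu]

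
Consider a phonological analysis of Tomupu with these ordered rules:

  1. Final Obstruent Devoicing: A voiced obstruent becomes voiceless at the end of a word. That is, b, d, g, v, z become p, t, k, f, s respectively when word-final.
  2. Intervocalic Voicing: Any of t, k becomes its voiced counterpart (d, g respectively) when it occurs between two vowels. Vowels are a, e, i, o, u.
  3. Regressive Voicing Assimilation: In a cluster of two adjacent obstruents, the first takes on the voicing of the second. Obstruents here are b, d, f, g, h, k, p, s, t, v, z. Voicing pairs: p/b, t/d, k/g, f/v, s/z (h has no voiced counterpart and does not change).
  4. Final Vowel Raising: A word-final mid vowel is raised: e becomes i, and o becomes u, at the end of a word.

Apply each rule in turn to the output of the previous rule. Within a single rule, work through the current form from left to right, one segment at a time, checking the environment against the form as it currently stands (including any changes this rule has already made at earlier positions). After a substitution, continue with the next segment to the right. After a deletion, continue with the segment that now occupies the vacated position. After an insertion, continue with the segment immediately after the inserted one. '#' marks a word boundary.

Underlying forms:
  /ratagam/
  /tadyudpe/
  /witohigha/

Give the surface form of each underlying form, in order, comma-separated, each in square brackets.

[radagam], [tadyutpi], [widohikha]

/ratagam/:
  1 Final Obstruent Devoicing: no change — [ratagam]
  2 Intervocalic Voicing: [ratagam] → [radagam]
  3 Regressive Voicing Assimilation: no change — [radagam]
  4 Final Vowel Raising: no change — [radagam]
/tadyudpe/:
  1 Final Obstruent Devoicing: no change — [tadyudpe]
  2 Intervocalic Voicing: no change — [tadyudpe]
  3 Regressive Voicing Assimilation: [tadyudpe] → [tadyutpe]
  4 Final Vowel Raising: [tadyutpe] → [tadyutpi]
/witohigha/:
  1 Final Obstruent Devoicing: no change — [witohigha]
  2 Intervocalic Voicing: [witohigha] → [widohigha]
  3 Regressive Voicing Assimilation: [widohigha] → [widohikha]
  4 Final Vowel Raising: no change — [widohikha]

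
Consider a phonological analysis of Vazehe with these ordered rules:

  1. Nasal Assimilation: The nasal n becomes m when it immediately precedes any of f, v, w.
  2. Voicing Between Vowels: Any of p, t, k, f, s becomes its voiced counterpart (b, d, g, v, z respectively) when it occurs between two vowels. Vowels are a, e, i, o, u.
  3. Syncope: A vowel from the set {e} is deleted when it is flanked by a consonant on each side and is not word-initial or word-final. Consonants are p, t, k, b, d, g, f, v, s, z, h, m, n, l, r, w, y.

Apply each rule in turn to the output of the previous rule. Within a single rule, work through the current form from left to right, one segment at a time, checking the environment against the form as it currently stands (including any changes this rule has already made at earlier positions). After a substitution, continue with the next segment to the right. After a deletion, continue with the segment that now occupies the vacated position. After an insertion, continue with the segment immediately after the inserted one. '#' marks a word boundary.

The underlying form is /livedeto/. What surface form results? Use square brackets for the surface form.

[livddo]

1 Nasal Assimilation: no change — [livedeto]
2 Voicing Between Vowels: [livedeto] → [livededo]
3 Syncope: [livededo] → [livddo]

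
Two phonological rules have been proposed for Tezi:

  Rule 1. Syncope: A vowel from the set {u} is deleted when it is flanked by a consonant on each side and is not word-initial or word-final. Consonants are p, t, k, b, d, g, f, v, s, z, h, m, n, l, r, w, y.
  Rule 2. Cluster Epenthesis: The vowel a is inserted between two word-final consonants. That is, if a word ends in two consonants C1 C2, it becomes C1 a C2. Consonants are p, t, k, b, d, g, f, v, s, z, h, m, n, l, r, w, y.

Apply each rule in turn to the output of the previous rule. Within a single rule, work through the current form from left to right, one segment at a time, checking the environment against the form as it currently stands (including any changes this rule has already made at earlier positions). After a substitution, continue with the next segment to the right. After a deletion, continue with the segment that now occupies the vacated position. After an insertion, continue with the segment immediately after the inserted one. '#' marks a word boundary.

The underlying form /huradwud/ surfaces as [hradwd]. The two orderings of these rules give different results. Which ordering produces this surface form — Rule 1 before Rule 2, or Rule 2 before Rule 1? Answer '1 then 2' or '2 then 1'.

Order 1 then 2:
  1 Syncope: [huradwud] → [hradwd]
  2 Cluster Epenthesis: [hradwd] → [hradwad]
  result: [hradwad]
Order 2 then 1:
  2 Cluster Epenthesis: no change — [huradwud]
  1 Syncope: [huradwud] → [hradwd]
  result: [hradwd]

2 then 1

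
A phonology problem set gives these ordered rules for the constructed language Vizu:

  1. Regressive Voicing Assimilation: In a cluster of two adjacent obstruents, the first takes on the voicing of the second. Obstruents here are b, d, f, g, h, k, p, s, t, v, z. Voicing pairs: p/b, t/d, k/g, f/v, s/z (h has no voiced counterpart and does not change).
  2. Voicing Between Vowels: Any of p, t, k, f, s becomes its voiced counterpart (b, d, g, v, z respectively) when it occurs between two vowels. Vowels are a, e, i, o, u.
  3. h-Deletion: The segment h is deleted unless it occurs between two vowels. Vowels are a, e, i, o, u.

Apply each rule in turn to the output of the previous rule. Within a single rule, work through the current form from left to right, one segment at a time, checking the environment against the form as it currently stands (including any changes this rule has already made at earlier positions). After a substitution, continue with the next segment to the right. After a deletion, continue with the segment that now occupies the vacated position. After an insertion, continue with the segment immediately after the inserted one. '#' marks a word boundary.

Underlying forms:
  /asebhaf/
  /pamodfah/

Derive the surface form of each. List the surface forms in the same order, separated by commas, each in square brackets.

[azepaf], [pamotfa]

/asebhaf/:
  1 Regressive Voicing Assimilation: [asebhaf] → [asephaf]
  2 Voicing Between Vowels: [asephaf] → [azephaf]
  3 h-Deletion: [azephaf] → [azepaf]
/pamodfah/:
  1 Regressive Voicing Assimilation: [pamodfah] → [pamotfah]
  2 Voicing Between Vowels: no change — [pamotfah]
  3 h-Deletion: [pamotfah] → [pamotfa]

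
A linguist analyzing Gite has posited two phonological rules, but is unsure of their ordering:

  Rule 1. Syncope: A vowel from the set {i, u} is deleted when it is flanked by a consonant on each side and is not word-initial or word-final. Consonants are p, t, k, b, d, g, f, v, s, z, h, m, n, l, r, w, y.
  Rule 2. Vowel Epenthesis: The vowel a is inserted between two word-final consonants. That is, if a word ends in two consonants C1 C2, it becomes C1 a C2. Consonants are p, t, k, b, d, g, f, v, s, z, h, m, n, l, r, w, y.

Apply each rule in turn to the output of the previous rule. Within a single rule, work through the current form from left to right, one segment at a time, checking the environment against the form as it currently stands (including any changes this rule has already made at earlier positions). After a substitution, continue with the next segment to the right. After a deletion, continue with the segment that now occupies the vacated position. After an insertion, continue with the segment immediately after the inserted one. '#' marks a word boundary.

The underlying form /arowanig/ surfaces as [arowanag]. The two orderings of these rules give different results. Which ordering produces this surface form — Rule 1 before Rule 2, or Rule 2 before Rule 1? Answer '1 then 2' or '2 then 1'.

Order 1 then 2:
  1 Syncope: [arowanig] → [arowang]
  2 Vowel Epenthesis: [arowang] → [arowanag]
  result: [arowanag]
Order 2 then 1:
  2 Vowel Epenthesis: no change — [arowanig]
  1 Syncope: [arowanig] → [arowang]
  result: [arowang]

1 then 2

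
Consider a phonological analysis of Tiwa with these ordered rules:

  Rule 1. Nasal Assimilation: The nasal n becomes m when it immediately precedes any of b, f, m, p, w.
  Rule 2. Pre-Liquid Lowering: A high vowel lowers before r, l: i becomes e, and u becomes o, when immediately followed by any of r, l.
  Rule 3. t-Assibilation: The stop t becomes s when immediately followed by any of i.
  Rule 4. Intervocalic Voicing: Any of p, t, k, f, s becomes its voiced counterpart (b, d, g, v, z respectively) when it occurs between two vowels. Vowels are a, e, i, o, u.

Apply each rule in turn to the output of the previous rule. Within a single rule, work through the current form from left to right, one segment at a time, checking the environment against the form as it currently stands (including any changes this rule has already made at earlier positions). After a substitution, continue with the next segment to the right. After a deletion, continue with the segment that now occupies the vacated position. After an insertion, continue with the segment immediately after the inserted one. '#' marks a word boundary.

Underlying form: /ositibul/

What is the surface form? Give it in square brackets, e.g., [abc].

Rule 1 Nasal Assimilation: no change — [ositibul]
Rule 2 Pre-Liquid Lowering: [ositibul] → [ositibol]
Rule 3 t-Assibilation: [ositibol] → [osisibol]
Rule 4 Intervocalic Voicing: [osisibol] → [ozizibol]

[ozizibol]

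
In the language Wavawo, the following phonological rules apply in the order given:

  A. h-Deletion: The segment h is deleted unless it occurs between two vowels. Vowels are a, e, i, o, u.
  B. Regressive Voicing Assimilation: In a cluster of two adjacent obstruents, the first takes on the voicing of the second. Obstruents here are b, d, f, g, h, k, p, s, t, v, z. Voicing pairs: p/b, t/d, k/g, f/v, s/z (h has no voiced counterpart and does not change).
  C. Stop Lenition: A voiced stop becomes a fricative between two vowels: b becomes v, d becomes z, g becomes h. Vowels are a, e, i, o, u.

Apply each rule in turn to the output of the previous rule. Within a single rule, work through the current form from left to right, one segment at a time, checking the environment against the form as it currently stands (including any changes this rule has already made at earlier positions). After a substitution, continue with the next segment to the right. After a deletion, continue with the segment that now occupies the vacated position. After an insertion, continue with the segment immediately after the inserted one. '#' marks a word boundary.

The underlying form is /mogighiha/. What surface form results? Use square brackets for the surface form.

[mohihiha]

A h-Deletion: [mogighiha] → [mogigiha]
B Regressive Voicing Assimilation: no change — [mogigiha]
C Stop Lenition: [mogigiha] → [mohihiha]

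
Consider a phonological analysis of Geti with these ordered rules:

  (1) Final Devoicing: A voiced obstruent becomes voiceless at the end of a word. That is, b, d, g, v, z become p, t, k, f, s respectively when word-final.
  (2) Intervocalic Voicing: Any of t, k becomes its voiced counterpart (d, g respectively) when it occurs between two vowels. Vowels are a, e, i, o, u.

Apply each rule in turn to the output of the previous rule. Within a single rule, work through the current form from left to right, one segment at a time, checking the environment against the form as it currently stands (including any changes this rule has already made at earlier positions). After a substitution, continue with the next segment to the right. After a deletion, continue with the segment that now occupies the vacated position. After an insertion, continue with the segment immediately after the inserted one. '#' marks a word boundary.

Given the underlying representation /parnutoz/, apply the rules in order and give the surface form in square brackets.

(1) Final Devoicing: [parnutoz] → [parnutos]
(2) Intervocalic Voicing: [parnutos] → [parnudos]

[parnudos]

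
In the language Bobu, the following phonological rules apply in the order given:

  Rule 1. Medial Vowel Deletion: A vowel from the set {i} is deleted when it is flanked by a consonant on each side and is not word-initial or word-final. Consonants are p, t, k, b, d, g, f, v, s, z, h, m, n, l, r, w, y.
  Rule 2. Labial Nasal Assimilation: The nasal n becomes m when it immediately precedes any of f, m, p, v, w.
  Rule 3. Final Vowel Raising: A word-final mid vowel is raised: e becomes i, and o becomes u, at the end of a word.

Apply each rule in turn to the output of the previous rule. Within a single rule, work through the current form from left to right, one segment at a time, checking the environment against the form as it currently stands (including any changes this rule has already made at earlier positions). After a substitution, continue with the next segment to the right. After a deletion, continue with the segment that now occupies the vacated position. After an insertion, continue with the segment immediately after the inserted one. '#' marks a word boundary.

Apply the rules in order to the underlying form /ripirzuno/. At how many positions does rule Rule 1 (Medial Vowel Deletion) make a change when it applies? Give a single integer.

2

Rule 1 Medial Vowel Deletion: [ripirzuno] → [rprzuno]
Rule 2 Labial Nasal Assimilation: no change — [rprzuno]
Rule 3 Final Vowel Raising: [rprzuno] → [rprzunu]
Rule Rule 1 changed 2 position(s).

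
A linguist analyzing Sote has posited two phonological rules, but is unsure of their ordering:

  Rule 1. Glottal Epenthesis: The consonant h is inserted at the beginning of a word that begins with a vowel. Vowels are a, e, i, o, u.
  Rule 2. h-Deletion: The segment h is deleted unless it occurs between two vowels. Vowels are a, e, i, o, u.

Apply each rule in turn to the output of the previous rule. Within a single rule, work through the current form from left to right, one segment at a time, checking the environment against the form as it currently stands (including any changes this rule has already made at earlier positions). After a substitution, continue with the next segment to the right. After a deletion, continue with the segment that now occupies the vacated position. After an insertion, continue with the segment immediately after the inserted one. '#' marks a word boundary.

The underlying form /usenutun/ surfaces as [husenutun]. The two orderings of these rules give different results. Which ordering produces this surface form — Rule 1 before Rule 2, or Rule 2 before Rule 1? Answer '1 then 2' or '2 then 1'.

Order 1 then 2:
  1 Glottal Epenthesis: [usenutun] → [husenutun]
  2 h-Deletion: [husenutun] → [usenutun]
  result: [usenutun]
Order 2 then 1:
  2 h-Deletion: no change — [usenutun]
  1 Glottal Epenthesis: [usenutun] → [husenutun]
  result: [husenutun]

2 then 1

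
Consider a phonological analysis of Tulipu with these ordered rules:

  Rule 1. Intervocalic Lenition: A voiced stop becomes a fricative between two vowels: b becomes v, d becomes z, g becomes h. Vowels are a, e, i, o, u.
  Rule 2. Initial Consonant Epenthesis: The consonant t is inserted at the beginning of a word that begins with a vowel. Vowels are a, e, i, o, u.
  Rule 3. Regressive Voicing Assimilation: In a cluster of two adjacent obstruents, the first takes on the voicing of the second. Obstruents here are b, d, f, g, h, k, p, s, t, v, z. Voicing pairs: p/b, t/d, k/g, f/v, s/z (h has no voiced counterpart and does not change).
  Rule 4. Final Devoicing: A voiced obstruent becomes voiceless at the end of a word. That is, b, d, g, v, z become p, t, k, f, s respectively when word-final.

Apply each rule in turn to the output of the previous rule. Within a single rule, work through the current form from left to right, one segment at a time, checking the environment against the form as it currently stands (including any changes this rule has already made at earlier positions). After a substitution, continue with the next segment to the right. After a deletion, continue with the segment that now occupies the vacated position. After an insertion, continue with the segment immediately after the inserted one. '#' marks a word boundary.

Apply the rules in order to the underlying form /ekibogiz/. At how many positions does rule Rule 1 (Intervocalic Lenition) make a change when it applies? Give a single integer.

2

Rule 1 Intervocalic Lenition: [ekibogiz] → [ekivohiz]
Rule 2 Initial Consonant Epenthesis: [ekivohiz] → [tekivohiz]
Rule 3 Regressive Voicing Assimilation: no change — [tekivohiz]
Rule 4 Final Devoicing: [tekivohiz] → [tekivohis]
Rule Rule 1 changed 2 position(s).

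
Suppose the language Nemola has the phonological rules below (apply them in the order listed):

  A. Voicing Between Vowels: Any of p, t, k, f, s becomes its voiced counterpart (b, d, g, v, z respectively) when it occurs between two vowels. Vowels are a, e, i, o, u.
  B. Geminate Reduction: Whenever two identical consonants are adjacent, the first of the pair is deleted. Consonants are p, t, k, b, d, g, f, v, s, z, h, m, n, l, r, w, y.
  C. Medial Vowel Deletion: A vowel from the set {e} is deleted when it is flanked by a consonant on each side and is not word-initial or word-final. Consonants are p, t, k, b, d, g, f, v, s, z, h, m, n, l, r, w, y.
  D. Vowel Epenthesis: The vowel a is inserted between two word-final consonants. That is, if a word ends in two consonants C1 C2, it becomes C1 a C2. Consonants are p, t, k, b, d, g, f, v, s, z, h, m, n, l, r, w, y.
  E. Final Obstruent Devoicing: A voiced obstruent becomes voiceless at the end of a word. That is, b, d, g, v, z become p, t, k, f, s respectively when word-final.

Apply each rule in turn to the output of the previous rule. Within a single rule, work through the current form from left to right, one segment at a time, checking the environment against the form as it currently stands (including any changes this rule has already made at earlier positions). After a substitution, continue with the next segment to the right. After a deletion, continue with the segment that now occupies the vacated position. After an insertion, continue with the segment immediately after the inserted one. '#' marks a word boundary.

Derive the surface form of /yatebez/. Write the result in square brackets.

[yadbas]

A Voicing Between Vowels: [yatebez] → [yadebez]
B Geminate Reduction: no change — [yadebez]
C Medial Vowel Deletion: [yadebez] → [yadbz]
D Vowel Epenthesis: [yadbz] → [yadbaz]
E Final Obstruent Devoicing: [yadbaz] → [yadbas]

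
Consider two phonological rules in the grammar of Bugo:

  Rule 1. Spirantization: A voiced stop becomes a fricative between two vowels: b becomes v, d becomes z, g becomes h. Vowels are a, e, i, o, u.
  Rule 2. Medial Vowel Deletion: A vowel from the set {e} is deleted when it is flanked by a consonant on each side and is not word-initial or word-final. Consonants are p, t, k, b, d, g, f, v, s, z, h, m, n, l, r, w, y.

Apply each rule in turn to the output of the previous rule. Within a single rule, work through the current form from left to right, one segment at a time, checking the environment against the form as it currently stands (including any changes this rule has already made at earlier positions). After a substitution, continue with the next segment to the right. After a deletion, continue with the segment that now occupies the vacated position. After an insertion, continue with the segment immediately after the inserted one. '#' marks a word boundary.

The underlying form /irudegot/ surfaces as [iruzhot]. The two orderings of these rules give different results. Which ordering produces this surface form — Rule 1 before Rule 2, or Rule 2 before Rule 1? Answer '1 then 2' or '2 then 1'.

1 then 2

Order 1 then 2:
  1 Spirantization: [irudegot] → [iruzehot]
  2 Medial Vowel Deletion: [iruzehot] → [iruzhot]
  result: [iruzhot]
Order 2 then 1:
  2 Medial Vowel Deletion: [irudegot] → [irudgot]
  1 Spirantization: no change — [irudgot]
  result: [irudgot]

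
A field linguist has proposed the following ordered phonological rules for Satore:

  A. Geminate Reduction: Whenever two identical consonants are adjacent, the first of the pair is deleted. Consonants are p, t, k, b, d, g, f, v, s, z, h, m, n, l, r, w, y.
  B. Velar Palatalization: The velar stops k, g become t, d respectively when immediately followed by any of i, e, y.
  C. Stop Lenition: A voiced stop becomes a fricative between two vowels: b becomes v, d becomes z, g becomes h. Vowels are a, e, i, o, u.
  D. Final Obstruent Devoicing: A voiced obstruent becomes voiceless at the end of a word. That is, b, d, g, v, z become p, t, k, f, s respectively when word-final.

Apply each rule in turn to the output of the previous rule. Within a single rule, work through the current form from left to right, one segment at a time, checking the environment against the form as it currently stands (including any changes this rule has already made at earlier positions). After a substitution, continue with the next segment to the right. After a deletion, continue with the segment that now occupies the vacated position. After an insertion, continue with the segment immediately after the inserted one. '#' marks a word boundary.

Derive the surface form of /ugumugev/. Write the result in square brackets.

[uhumuzef]

A Geminate Reduction: no change — [ugumugev]
B Velar Palatalization: [ugumugev] → [ugumudev]
C Stop Lenition: [ugumudev] → [uhumuzev]
D Final Obstruent Devoicing: [uhumuzev] → [uhumuzef]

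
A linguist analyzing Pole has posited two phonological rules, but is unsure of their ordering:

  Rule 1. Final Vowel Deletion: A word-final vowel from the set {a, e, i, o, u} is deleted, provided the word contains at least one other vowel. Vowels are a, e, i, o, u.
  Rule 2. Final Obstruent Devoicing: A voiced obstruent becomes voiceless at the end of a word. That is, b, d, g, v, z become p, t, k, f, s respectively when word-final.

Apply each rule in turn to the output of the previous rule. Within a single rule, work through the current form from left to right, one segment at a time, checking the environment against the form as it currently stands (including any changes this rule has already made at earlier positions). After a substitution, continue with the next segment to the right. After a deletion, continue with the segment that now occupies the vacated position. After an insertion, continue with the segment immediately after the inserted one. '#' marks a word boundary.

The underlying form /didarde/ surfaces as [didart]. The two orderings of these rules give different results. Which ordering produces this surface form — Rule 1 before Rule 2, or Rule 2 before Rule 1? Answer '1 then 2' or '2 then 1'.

Order 1 then 2:
  1 Final Vowel Deletion: [didarde] → [didard]
  2 Final Obstruent Devoicing: [didard] → [didart]
  result: [didart]
Order 2 then 1:
  2 Final Obstruent Devoicing: no change — [didarde]
  1 Final Vowel Deletion: [didarde] → [didard]
  result: [didard]

1 then 2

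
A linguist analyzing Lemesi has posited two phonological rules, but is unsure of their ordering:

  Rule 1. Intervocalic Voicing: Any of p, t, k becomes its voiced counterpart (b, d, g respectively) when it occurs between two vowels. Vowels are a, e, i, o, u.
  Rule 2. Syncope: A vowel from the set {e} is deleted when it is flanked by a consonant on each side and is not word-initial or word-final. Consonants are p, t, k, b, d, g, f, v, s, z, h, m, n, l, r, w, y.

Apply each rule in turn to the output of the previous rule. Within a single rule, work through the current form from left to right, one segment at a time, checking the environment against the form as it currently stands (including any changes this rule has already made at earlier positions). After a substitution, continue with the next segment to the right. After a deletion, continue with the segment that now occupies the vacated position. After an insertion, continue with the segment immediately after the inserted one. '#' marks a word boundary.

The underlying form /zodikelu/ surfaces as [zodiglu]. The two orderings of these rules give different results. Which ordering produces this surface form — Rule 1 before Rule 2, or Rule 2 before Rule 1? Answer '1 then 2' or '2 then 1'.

1 then 2

Order 1 then 2:
  1 Intervocalic Voicing: [zodikelu] → [zodigelu]
  2 Syncope: [zodigelu] → [zodiglu]
  result: [zodiglu]
Order 2 then 1:
  2 Syncope: [zodikelu] → [zodiklu]
  1 Intervocalic Voicing: no change — [zodiklu]
  result: [zodiklu]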